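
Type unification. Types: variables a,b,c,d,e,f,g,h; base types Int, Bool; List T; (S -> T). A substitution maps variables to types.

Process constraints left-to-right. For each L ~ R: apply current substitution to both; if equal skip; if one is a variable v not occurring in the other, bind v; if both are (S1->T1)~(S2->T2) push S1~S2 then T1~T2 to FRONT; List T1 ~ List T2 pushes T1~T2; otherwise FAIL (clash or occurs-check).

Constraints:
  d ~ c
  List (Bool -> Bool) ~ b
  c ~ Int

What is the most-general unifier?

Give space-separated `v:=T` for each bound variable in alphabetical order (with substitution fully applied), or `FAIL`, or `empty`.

Answer: b:=List (Bool -> Bool) c:=Int d:=Int

Derivation:
step 1: unify d ~ c  [subst: {-} | 2 pending]
  bind d := c
step 2: unify List (Bool -> Bool) ~ b  [subst: {d:=c} | 1 pending]
  bind b := List (Bool -> Bool)
step 3: unify c ~ Int  [subst: {d:=c, b:=List (Bool -> Bool)} | 0 pending]
  bind c := Int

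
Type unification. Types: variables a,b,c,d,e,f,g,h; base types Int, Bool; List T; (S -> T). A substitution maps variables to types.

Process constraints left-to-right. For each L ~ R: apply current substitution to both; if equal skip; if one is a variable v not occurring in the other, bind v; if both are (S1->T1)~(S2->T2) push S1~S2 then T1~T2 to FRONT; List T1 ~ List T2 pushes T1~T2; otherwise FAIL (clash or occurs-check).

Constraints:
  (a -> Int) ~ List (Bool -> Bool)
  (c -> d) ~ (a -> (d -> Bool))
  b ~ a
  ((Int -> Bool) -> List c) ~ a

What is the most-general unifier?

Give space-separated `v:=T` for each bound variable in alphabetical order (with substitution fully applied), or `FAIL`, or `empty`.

Answer: FAIL

Derivation:
step 1: unify (a -> Int) ~ List (Bool -> Bool)  [subst: {-} | 3 pending]
  clash: (a -> Int) vs List (Bool -> Bool)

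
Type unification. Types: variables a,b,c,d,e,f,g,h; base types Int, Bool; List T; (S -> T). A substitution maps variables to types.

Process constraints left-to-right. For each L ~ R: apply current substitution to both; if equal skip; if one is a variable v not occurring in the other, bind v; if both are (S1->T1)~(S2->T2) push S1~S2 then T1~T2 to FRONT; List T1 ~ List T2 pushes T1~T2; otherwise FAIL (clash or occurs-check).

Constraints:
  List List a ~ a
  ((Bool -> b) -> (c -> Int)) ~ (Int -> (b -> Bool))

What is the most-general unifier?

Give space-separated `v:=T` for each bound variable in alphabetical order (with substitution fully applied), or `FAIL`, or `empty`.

Answer: FAIL

Derivation:
step 1: unify List List a ~ a  [subst: {-} | 1 pending]
  occurs-check fail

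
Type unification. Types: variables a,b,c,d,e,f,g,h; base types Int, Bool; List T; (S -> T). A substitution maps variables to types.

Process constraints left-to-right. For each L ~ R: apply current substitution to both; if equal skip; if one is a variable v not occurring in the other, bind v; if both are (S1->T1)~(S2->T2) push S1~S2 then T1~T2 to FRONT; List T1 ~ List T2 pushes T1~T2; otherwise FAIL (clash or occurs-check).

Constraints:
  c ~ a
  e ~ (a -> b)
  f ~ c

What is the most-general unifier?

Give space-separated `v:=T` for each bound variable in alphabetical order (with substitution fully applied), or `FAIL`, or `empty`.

Answer: c:=a e:=(a -> b) f:=a

Derivation:
step 1: unify c ~ a  [subst: {-} | 2 pending]
  bind c := a
step 2: unify e ~ (a -> b)  [subst: {c:=a} | 1 pending]
  bind e := (a -> b)
step 3: unify f ~ a  [subst: {c:=a, e:=(a -> b)} | 0 pending]
  bind f := a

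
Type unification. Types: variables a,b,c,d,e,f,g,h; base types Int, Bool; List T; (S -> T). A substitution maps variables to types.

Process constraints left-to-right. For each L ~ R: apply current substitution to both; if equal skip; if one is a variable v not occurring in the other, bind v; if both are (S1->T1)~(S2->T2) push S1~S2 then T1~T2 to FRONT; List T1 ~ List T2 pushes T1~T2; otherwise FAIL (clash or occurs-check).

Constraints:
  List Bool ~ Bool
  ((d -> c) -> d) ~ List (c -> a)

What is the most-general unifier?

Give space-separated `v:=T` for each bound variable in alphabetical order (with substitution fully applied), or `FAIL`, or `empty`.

Answer: FAIL

Derivation:
step 1: unify List Bool ~ Bool  [subst: {-} | 1 pending]
  clash: List Bool vs Bool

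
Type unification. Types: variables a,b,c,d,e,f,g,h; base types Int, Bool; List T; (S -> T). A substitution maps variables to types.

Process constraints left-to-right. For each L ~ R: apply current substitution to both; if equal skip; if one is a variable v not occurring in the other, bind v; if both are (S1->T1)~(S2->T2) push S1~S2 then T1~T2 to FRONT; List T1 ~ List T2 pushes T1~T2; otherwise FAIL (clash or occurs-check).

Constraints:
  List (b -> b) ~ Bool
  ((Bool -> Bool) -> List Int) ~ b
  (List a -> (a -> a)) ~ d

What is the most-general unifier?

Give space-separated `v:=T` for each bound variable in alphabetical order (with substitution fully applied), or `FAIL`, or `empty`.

Answer: FAIL

Derivation:
step 1: unify List (b -> b) ~ Bool  [subst: {-} | 2 pending]
  clash: List (b -> b) vs Bool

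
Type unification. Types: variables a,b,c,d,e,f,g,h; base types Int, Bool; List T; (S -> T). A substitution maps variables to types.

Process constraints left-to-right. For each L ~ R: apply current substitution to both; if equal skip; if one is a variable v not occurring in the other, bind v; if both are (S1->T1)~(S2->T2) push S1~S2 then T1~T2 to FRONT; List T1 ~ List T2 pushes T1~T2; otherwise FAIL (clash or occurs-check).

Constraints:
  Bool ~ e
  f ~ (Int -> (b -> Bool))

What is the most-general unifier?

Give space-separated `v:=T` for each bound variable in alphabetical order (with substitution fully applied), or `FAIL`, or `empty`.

step 1: unify Bool ~ e  [subst: {-} | 1 pending]
  bind e := Bool
step 2: unify f ~ (Int -> (b -> Bool))  [subst: {e:=Bool} | 0 pending]
  bind f := (Int -> (b -> Bool))

Answer: e:=Bool f:=(Int -> (b -> Bool))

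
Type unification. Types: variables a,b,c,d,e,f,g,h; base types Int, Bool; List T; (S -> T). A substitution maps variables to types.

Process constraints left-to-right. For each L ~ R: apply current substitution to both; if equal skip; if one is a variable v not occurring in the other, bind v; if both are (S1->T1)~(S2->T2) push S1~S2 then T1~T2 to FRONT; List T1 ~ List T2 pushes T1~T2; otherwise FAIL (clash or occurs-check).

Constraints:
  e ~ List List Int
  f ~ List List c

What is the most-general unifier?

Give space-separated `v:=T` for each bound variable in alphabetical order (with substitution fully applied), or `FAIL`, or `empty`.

Answer: e:=List List Int f:=List List c

Derivation:
step 1: unify e ~ List List Int  [subst: {-} | 1 pending]
  bind e := List List Int
step 2: unify f ~ List List c  [subst: {e:=List List Int} | 0 pending]
  bind f := List List c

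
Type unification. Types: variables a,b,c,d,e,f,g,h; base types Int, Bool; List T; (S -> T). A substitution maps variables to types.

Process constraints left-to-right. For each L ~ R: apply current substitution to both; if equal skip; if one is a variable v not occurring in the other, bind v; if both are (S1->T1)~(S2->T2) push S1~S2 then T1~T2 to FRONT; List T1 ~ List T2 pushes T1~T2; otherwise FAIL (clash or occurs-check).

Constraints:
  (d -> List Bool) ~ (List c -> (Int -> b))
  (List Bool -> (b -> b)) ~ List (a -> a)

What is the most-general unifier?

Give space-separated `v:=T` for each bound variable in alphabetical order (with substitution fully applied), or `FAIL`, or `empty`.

step 1: unify (d -> List Bool) ~ (List c -> (Int -> b))  [subst: {-} | 1 pending]
  -> decompose arrow: push d~List c, List Bool~(Int -> b)
step 2: unify d ~ List c  [subst: {-} | 2 pending]
  bind d := List c
step 3: unify List Bool ~ (Int -> b)  [subst: {d:=List c} | 1 pending]
  clash: List Bool vs (Int -> b)

Answer: FAIL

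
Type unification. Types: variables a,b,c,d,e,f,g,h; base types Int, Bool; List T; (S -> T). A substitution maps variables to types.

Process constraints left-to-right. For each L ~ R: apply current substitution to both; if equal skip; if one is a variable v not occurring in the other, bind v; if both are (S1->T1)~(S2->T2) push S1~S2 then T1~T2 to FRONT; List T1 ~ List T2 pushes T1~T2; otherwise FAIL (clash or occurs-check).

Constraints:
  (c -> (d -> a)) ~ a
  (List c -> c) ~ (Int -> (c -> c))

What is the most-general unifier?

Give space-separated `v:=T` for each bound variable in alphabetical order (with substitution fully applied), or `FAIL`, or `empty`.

step 1: unify (c -> (d -> a)) ~ a  [subst: {-} | 1 pending]
  occurs-check fail

Answer: FAIL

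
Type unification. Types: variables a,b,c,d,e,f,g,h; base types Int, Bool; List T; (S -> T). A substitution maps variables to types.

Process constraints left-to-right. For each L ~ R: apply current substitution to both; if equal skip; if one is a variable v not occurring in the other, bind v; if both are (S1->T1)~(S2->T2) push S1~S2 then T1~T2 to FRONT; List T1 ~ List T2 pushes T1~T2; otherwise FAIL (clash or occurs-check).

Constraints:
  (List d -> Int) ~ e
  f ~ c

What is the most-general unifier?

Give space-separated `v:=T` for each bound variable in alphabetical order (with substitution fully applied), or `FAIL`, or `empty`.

step 1: unify (List d -> Int) ~ e  [subst: {-} | 1 pending]
  bind e := (List d -> Int)
step 2: unify f ~ c  [subst: {e:=(List d -> Int)} | 0 pending]
  bind f := c

Answer: e:=(List d -> Int) f:=c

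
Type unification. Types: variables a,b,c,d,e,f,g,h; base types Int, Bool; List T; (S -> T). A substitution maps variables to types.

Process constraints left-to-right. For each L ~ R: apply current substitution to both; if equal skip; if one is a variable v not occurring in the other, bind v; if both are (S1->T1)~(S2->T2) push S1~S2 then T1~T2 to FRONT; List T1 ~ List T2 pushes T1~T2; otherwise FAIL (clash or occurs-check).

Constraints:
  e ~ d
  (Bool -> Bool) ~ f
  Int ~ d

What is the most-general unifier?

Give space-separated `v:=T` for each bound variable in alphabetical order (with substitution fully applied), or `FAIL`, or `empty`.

Answer: d:=Int e:=Int f:=(Bool -> Bool)

Derivation:
step 1: unify e ~ d  [subst: {-} | 2 pending]
  bind e := d
step 2: unify (Bool -> Bool) ~ f  [subst: {e:=d} | 1 pending]
  bind f := (Bool -> Bool)
step 3: unify Int ~ d  [subst: {e:=d, f:=(Bool -> Bool)} | 0 pending]
  bind d := Int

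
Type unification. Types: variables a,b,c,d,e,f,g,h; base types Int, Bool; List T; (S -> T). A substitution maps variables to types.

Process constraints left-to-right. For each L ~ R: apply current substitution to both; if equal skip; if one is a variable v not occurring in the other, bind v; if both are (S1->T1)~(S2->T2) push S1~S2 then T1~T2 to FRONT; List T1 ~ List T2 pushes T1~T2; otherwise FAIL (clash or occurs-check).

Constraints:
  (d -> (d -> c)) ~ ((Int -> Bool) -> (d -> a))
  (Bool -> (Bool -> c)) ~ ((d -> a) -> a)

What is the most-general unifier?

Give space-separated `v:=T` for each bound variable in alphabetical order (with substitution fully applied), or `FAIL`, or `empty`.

step 1: unify (d -> (d -> c)) ~ ((Int -> Bool) -> (d -> a))  [subst: {-} | 1 pending]
  -> decompose arrow: push d~(Int -> Bool), (d -> c)~(d -> a)
step 2: unify d ~ (Int -> Bool)  [subst: {-} | 2 pending]
  bind d := (Int -> Bool)
step 3: unify ((Int -> Bool) -> c) ~ ((Int -> Bool) -> a)  [subst: {d:=(Int -> Bool)} | 1 pending]
  -> decompose arrow: push (Int -> Bool)~(Int -> Bool), c~a
step 4: unify (Int -> Bool) ~ (Int -> Bool)  [subst: {d:=(Int -> Bool)} | 2 pending]
  -> identical, skip
step 5: unify c ~ a  [subst: {d:=(Int -> Bool)} | 1 pending]
  bind c := a
step 6: unify (Bool -> (Bool -> a)) ~ (((Int -> Bool) -> a) -> a)  [subst: {d:=(Int -> Bool), c:=a} | 0 pending]
  -> decompose arrow: push Bool~((Int -> Bool) -> a), (Bool -> a)~a
step 7: unify Bool ~ ((Int -> Bool) -> a)  [subst: {d:=(Int -> Bool), c:=a} | 1 pending]
  clash: Bool vs ((Int -> Bool) -> a)

Answer: FAIL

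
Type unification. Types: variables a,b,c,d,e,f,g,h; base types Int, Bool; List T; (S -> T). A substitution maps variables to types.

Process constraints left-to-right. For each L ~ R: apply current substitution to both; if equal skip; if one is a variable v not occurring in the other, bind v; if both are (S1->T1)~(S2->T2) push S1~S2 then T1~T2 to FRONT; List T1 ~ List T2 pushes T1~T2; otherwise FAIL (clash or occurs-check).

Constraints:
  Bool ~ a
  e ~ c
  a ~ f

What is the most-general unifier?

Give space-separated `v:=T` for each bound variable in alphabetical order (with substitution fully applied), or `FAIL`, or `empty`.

step 1: unify Bool ~ a  [subst: {-} | 2 pending]
  bind a := Bool
step 2: unify e ~ c  [subst: {a:=Bool} | 1 pending]
  bind e := c
step 3: unify Bool ~ f  [subst: {a:=Bool, e:=c} | 0 pending]
  bind f := Bool

Answer: a:=Bool e:=c f:=Bool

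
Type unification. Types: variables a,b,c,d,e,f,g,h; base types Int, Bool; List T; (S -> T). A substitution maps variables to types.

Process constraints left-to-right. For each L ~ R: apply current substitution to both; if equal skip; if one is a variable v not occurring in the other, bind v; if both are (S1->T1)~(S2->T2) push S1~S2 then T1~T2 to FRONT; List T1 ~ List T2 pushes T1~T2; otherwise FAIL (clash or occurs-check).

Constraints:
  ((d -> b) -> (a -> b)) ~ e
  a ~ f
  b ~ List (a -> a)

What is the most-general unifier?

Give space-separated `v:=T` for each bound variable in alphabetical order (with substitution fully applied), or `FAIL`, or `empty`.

Answer: a:=f b:=List (f -> f) e:=((d -> List (f -> f)) -> (f -> List (f -> f)))

Derivation:
step 1: unify ((d -> b) -> (a -> b)) ~ e  [subst: {-} | 2 pending]
  bind e := ((d -> b) -> (a -> b))
step 2: unify a ~ f  [subst: {e:=((d -> b) -> (a -> b))} | 1 pending]
  bind a := f
step 3: unify b ~ List (f -> f)  [subst: {e:=((d -> b) -> (a -> b)), a:=f} | 0 pending]
  bind b := List (f -> f)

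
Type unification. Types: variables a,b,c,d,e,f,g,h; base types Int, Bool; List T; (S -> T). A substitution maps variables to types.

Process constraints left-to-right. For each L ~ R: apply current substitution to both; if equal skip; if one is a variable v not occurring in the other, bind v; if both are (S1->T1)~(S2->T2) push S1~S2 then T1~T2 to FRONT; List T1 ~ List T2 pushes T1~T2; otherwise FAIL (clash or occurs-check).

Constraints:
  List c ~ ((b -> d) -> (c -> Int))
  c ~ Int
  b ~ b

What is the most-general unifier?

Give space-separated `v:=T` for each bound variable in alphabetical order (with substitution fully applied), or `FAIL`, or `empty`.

Answer: FAIL

Derivation:
step 1: unify List c ~ ((b -> d) -> (c -> Int))  [subst: {-} | 2 pending]
  clash: List c vs ((b -> d) -> (c -> Int))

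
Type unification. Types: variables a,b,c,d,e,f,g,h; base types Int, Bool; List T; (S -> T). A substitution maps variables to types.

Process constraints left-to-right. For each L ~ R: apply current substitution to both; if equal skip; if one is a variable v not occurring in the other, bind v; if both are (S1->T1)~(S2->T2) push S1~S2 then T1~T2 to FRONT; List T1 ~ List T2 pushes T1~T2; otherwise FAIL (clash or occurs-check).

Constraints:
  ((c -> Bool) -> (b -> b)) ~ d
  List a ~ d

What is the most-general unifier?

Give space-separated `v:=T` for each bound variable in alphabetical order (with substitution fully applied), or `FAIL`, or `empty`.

Answer: FAIL

Derivation:
step 1: unify ((c -> Bool) -> (b -> b)) ~ d  [subst: {-} | 1 pending]
  bind d := ((c -> Bool) -> (b -> b))
step 2: unify List a ~ ((c -> Bool) -> (b -> b))  [subst: {d:=((c -> Bool) -> (b -> b))} | 0 pending]
  clash: List a vs ((c -> Bool) -> (b -> b))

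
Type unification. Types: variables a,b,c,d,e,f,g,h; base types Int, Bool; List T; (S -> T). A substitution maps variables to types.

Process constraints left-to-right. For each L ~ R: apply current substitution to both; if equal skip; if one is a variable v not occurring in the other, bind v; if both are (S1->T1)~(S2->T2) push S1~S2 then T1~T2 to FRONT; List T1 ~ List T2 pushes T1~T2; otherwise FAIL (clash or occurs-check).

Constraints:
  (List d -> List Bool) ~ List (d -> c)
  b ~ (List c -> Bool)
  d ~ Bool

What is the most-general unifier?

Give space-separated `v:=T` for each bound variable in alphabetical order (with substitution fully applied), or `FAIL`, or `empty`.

Answer: FAIL

Derivation:
step 1: unify (List d -> List Bool) ~ List (d -> c)  [subst: {-} | 2 pending]
  clash: (List d -> List Bool) vs List (d -> c)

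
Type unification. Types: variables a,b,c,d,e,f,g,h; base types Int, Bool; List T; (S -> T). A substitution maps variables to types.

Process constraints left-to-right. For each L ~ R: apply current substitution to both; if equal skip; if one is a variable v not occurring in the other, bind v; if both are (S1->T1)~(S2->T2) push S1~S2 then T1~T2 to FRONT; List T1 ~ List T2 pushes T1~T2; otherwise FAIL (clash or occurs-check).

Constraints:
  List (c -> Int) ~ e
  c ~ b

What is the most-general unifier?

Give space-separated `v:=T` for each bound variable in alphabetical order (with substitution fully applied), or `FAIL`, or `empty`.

Answer: c:=b e:=List (b -> Int)

Derivation:
step 1: unify List (c -> Int) ~ e  [subst: {-} | 1 pending]
  bind e := List (c -> Int)
step 2: unify c ~ b  [subst: {e:=List (c -> Int)} | 0 pending]
  bind c := b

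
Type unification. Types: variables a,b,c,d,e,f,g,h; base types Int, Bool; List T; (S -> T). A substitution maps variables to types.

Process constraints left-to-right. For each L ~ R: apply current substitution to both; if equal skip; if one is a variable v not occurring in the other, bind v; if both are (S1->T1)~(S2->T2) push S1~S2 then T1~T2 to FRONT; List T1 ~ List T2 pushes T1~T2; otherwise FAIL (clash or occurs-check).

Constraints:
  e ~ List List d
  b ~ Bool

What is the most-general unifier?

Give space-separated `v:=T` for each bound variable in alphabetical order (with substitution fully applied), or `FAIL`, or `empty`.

step 1: unify e ~ List List d  [subst: {-} | 1 pending]
  bind e := List List d
step 2: unify b ~ Bool  [subst: {e:=List List d} | 0 pending]
  bind b := Bool

Answer: b:=Bool e:=List List d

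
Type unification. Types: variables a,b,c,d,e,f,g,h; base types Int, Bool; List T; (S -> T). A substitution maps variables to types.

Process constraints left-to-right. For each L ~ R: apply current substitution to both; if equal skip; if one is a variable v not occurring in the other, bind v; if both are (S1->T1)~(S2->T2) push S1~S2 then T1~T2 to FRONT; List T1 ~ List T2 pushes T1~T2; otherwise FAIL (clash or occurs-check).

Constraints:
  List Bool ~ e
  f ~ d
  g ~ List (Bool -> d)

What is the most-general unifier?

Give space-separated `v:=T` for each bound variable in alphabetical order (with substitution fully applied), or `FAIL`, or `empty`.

step 1: unify List Bool ~ e  [subst: {-} | 2 pending]
  bind e := List Bool
step 2: unify f ~ d  [subst: {e:=List Bool} | 1 pending]
  bind f := d
step 3: unify g ~ List (Bool -> d)  [subst: {e:=List Bool, f:=d} | 0 pending]
  bind g := List (Bool -> d)

Answer: e:=List Bool f:=d g:=List (Bool -> d)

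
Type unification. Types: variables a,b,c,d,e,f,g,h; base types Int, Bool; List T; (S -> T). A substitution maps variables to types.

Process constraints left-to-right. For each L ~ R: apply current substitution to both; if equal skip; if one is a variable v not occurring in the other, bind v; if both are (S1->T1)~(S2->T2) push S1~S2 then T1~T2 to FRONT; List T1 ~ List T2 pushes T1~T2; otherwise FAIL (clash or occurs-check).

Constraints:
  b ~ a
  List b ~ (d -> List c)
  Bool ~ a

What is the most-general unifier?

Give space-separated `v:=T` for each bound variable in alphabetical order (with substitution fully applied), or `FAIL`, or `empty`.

Answer: FAIL

Derivation:
step 1: unify b ~ a  [subst: {-} | 2 pending]
  bind b := a
step 2: unify List a ~ (d -> List c)  [subst: {b:=a} | 1 pending]
  clash: List a vs (d -> List c)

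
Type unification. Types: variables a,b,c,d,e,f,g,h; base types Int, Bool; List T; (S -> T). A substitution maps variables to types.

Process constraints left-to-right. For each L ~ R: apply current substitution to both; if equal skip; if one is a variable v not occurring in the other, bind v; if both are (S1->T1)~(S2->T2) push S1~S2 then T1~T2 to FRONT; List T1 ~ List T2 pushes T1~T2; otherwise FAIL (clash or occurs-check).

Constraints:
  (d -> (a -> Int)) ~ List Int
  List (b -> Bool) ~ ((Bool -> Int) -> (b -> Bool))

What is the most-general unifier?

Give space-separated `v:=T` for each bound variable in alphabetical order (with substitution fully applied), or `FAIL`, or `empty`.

Answer: FAIL

Derivation:
step 1: unify (d -> (a -> Int)) ~ List Int  [subst: {-} | 1 pending]
  clash: (d -> (a -> Int)) vs List Int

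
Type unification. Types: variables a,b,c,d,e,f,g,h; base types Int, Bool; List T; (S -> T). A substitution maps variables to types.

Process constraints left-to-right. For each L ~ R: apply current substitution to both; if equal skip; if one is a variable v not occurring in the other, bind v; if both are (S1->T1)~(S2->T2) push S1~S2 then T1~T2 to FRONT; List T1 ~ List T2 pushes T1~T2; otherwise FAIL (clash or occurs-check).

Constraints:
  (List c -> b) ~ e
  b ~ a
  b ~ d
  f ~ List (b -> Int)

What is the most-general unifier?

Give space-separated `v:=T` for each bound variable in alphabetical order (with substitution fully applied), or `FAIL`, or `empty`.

step 1: unify (List c -> b) ~ e  [subst: {-} | 3 pending]
  bind e := (List c -> b)
step 2: unify b ~ a  [subst: {e:=(List c -> b)} | 2 pending]
  bind b := a
step 3: unify a ~ d  [subst: {e:=(List c -> b), b:=a} | 1 pending]
  bind a := d
step 4: unify f ~ List (d -> Int)  [subst: {e:=(List c -> b), b:=a, a:=d} | 0 pending]
  bind f := List (d -> Int)

Answer: a:=d b:=d e:=(List c -> d) f:=List (d -> Int)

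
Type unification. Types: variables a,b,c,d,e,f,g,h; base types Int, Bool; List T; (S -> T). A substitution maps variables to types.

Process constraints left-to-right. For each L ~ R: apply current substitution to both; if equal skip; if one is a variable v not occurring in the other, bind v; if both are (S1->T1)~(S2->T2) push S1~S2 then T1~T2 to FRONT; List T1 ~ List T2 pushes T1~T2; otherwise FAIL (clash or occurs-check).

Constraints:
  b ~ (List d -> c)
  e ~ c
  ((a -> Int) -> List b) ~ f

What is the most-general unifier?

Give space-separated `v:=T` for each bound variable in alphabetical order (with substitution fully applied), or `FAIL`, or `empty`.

step 1: unify b ~ (List d -> c)  [subst: {-} | 2 pending]
  bind b := (List d -> c)
step 2: unify e ~ c  [subst: {b:=(List d -> c)} | 1 pending]
  bind e := c
step 3: unify ((a -> Int) -> List (List d -> c)) ~ f  [subst: {b:=(List d -> c), e:=c} | 0 pending]
  bind f := ((a -> Int) -> List (List d -> c))

Answer: b:=(List d -> c) e:=c f:=((a -> Int) -> List (List d -> c))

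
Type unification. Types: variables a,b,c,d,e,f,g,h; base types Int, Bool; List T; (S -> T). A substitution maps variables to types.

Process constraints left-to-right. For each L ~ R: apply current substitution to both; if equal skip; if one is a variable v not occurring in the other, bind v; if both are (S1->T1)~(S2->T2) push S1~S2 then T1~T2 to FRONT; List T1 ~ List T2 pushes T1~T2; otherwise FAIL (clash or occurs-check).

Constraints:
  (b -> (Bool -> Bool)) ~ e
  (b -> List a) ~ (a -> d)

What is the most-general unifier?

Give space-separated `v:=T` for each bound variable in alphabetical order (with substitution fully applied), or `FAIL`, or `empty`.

Answer: b:=a d:=List a e:=(a -> (Bool -> Bool))

Derivation:
step 1: unify (b -> (Bool -> Bool)) ~ e  [subst: {-} | 1 pending]
  bind e := (b -> (Bool -> Bool))
step 2: unify (b -> List a) ~ (a -> d)  [subst: {e:=(b -> (Bool -> Bool))} | 0 pending]
  -> decompose arrow: push b~a, List a~d
step 3: unify b ~ a  [subst: {e:=(b -> (Bool -> Bool))} | 1 pending]
  bind b := a
step 4: unify List a ~ d  [subst: {e:=(b -> (Bool -> Bool)), b:=a} | 0 pending]
  bind d := List a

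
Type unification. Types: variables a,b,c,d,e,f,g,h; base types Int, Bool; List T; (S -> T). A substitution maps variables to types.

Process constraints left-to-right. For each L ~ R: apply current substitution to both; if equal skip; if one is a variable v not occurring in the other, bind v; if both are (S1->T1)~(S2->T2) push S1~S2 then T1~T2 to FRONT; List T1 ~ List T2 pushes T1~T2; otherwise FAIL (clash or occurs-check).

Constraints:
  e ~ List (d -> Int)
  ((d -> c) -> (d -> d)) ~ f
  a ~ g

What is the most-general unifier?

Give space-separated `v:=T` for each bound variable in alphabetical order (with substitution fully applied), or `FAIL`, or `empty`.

step 1: unify e ~ List (d -> Int)  [subst: {-} | 2 pending]
  bind e := List (d -> Int)
step 2: unify ((d -> c) -> (d -> d)) ~ f  [subst: {e:=List (d -> Int)} | 1 pending]
  bind f := ((d -> c) -> (d -> d))
step 3: unify a ~ g  [subst: {e:=List (d -> Int), f:=((d -> c) -> (d -> d))} | 0 pending]
  bind a := g

Answer: a:=g e:=List (d -> Int) f:=((d -> c) -> (d -> d))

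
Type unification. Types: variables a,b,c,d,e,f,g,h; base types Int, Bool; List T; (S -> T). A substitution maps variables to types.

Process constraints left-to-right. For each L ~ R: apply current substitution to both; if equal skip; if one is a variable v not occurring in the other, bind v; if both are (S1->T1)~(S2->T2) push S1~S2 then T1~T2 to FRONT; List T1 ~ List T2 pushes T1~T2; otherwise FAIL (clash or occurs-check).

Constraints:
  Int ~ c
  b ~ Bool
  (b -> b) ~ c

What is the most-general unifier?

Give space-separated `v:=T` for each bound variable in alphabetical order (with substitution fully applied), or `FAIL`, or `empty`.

step 1: unify Int ~ c  [subst: {-} | 2 pending]
  bind c := Int
step 2: unify b ~ Bool  [subst: {c:=Int} | 1 pending]
  bind b := Bool
step 3: unify (Bool -> Bool) ~ Int  [subst: {c:=Int, b:=Bool} | 0 pending]
  clash: (Bool -> Bool) vs Int

Answer: FAIL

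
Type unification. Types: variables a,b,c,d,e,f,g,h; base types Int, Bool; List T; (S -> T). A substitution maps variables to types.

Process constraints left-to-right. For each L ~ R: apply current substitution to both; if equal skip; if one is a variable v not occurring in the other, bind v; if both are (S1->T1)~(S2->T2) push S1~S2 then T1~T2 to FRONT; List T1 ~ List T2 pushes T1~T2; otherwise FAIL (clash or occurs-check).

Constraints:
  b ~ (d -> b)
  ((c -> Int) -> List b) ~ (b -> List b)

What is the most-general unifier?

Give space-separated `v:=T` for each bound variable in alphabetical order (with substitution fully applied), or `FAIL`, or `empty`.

step 1: unify b ~ (d -> b)  [subst: {-} | 1 pending]
  occurs-check fail: b in (d -> b)

Answer: FAIL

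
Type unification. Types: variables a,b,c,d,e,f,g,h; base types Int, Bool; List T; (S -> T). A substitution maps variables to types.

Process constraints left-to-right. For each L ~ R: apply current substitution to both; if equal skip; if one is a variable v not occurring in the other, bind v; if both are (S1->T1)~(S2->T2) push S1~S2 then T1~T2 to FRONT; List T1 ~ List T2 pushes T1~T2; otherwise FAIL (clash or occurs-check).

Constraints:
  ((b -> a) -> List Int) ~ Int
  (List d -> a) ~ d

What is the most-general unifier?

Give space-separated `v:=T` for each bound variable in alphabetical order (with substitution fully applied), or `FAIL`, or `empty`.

Answer: FAIL

Derivation:
step 1: unify ((b -> a) -> List Int) ~ Int  [subst: {-} | 1 pending]
  clash: ((b -> a) -> List Int) vs Int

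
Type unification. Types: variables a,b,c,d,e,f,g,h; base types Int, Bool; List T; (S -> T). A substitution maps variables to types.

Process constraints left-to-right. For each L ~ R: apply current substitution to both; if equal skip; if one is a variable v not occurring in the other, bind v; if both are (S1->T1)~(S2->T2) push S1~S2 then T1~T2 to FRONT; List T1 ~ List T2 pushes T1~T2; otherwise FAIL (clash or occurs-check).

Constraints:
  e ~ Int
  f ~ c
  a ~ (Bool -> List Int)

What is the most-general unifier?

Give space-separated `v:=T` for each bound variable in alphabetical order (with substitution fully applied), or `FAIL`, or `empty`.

Answer: a:=(Bool -> List Int) e:=Int f:=c

Derivation:
step 1: unify e ~ Int  [subst: {-} | 2 pending]
  bind e := Int
step 2: unify f ~ c  [subst: {e:=Int} | 1 pending]
  bind f := c
step 3: unify a ~ (Bool -> List Int)  [subst: {e:=Int, f:=c} | 0 pending]
  bind a := (Bool -> List Int)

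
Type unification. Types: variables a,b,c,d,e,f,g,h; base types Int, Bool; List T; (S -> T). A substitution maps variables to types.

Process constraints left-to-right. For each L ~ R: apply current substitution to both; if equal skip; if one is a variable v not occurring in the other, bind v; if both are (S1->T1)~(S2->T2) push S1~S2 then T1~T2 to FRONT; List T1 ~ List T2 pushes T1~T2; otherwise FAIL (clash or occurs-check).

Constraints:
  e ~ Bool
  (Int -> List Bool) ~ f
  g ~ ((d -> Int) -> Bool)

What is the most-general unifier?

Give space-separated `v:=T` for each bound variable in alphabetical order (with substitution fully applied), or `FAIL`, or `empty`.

step 1: unify e ~ Bool  [subst: {-} | 2 pending]
  bind e := Bool
step 2: unify (Int -> List Bool) ~ f  [subst: {e:=Bool} | 1 pending]
  bind f := (Int -> List Bool)
step 3: unify g ~ ((d -> Int) -> Bool)  [subst: {e:=Bool, f:=(Int -> List Bool)} | 0 pending]
  bind g := ((d -> Int) -> Bool)

Answer: e:=Bool f:=(Int -> List Bool) g:=((d -> Int) -> Bool)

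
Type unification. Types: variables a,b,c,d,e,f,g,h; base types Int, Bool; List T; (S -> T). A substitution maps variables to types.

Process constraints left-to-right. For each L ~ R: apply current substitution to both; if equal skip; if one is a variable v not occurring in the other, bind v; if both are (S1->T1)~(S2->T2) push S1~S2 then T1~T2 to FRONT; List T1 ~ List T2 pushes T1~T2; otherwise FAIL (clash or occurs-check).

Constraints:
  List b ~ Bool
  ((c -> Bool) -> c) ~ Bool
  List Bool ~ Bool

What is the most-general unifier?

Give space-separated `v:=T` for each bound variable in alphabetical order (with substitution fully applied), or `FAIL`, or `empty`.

Answer: FAIL

Derivation:
step 1: unify List b ~ Bool  [subst: {-} | 2 pending]
  clash: List b vs Bool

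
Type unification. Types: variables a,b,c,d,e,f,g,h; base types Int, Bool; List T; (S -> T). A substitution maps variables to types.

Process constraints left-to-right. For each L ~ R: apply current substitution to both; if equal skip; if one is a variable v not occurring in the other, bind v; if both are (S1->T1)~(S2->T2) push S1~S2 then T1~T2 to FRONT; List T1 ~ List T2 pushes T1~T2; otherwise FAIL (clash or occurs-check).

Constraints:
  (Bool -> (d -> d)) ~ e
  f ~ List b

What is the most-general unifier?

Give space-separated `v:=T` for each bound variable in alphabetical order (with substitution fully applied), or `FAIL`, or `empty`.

step 1: unify (Bool -> (d -> d)) ~ e  [subst: {-} | 1 pending]
  bind e := (Bool -> (d -> d))
step 2: unify f ~ List b  [subst: {e:=(Bool -> (d -> d))} | 0 pending]
  bind f := List b

Answer: e:=(Bool -> (d -> d)) f:=List b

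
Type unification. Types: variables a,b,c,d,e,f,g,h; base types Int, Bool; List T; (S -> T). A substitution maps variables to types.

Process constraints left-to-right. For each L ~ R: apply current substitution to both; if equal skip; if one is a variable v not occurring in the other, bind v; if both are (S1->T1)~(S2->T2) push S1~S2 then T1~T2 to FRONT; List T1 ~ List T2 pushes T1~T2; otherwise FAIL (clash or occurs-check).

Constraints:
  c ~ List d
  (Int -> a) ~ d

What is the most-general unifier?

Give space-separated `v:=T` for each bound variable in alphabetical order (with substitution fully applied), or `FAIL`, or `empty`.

step 1: unify c ~ List d  [subst: {-} | 1 pending]
  bind c := List d
step 2: unify (Int -> a) ~ d  [subst: {c:=List d} | 0 pending]
  bind d := (Int -> a)

Answer: c:=List (Int -> a) d:=(Int -> a)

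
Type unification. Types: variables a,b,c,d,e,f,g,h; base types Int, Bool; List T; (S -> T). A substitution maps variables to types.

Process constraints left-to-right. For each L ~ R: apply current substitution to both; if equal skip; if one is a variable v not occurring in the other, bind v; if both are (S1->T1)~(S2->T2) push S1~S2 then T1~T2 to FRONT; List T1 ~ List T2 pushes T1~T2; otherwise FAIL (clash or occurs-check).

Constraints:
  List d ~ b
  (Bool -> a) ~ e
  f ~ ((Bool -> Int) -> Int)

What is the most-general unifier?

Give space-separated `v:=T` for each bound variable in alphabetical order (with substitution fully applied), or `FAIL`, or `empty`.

step 1: unify List d ~ b  [subst: {-} | 2 pending]
  bind b := List d
step 2: unify (Bool -> a) ~ e  [subst: {b:=List d} | 1 pending]
  bind e := (Bool -> a)
step 3: unify f ~ ((Bool -> Int) -> Int)  [subst: {b:=List d, e:=(Bool -> a)} | 0 pending]
  bind f := ((Bool -> Int) -> Int)

Answer: b:=List d e:=(Bool -> a) f:=((Bool -> Int) -> Int)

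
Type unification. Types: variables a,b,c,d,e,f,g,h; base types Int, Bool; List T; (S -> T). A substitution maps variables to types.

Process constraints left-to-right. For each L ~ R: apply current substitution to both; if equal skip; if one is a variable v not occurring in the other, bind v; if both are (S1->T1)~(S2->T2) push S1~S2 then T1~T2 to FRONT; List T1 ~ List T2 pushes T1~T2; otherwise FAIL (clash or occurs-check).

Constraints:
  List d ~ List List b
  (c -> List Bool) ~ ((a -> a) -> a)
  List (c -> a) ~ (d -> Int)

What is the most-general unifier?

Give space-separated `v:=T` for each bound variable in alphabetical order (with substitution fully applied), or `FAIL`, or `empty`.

step 1: unify List d ~ List List b  [subst: {-} | 2 pending]
  -> decompose List: push d~List b
step 2: unify d ~ List b  [subst: {-} | 2 pending]
  bind d := List b
step 3: unify (c -> List Bool) ~ ((a -> a) -> a)  [subst: {d:=List b} | 1 pending]
  -> decompose arrow: push c~(a -> a), List Bool~a
step 4: unify c ~ (a -> a)  [subst: {d:=List b} | 2 pending]
  bind c := (a -> a)
step 5: unify List Bool ~ a  [subst: {d:=List b, c:=(a -> a)} | 1 pending]
  bind a := List Bool
step 6: unify List ((List Bool -> List Bool) -> List Bool) ~ (List b -> Int)  [subst: {d:=List b, c:=(a -> a), a:=List Bool} | 0 pending]
  clash: List ((List Bool -> List Bool) -> List Bool) vs (List b -> Int)

Answer: FAIL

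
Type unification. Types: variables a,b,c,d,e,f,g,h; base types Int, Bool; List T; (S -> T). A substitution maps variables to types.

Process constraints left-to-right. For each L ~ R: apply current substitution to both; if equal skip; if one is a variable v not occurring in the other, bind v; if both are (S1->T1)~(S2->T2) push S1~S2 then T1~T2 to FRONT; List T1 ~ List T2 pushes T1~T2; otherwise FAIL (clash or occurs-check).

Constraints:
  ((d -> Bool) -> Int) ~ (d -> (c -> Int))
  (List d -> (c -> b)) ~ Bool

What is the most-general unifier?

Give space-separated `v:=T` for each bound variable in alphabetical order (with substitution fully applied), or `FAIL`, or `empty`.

Answer: FAIL

Derivation:
step 1: unify ((d -> Bool) -> Int) ~ (d -> (c -> Int))  [subst: {-} | 1 pending]
  -> decompose arrow: push (d -> Bool)~d, Int~(c -> Int)
step 2: unify (d -> Bool) ~ d  [subst: {-} | 2 pending]
  occurs-check fail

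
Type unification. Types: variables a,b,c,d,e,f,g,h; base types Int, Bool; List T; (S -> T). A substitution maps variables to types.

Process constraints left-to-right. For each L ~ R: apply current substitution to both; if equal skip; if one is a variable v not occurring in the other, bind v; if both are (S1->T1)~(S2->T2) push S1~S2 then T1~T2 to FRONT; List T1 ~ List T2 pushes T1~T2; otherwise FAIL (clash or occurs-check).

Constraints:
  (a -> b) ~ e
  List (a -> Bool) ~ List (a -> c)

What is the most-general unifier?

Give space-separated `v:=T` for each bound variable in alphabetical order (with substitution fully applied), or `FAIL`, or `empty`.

step 1: unify (a -> b) ~ e  [subst: {-} | 1 pending]
  bind e := (a -> b)
step 2: unify List (a -> Bool) ~ List (a -> c)  [subst: {e:=(a -> b)} | 0 pending]
  -> decompose List: push (a -> Bool)~(a -> c)
step 3: unify (a -> Bool) ~ (a -> c)  [subst: {e:=(a -> b)} | 0 pending]
  -> decompose arrow: push a~a, Bool~c
step 4: unify a ~ a  [subst: {e:=(a -> b)} | 1 pending]
  -> identical, skip
step 5: unify Bool ~ c  [subst: {e:=(a -> b)} | 0 pending]
  bind c := Bool

Answer: c:=Bool e:=(a -> b)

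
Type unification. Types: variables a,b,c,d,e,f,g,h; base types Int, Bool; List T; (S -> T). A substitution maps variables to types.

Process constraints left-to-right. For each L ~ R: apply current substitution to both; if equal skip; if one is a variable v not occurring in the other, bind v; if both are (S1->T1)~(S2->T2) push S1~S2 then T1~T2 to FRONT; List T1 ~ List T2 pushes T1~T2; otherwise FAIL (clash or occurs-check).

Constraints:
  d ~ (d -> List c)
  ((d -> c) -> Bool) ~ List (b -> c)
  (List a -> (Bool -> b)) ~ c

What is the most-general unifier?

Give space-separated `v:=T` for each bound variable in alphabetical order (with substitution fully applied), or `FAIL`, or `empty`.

Answer: FAIL

Derivation:
step 1: unify d ~ (d -> List c)  [subst: {-} | 2 pending]
  occurs-check fail: d in (d -> List c)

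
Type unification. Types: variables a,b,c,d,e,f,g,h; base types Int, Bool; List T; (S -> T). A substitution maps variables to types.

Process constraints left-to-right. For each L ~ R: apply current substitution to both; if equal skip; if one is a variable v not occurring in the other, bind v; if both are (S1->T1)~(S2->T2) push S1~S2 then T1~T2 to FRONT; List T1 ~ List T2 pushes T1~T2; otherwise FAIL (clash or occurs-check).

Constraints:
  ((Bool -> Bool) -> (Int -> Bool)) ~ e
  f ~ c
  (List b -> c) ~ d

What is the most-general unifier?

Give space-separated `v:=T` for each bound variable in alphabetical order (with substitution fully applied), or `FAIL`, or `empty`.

Answer: d:=(List b -> c) e:=((Bool -> Bool) -> (Int -> Bool)) f:=c

Derivation:
step 1: unify ((Bool -> Bool) -> (Int -> Bool)) ~ e  [subst: {-} | 2 pending]
  bind e := ((Bool -> Bool) -> (Int -> Bool))
step 2: unify f ~ c  [subst: {e:=((Bool -> Bool) -> (Int -> Bool))} | 1 pending]
  bind f := c
step 3: unify (List b -> c) ~ d  [subst: {e:=((Bool -> Bool) -> (Int -> Bool)), f:=c} | 0 pending]
  bind d := (List b -> c)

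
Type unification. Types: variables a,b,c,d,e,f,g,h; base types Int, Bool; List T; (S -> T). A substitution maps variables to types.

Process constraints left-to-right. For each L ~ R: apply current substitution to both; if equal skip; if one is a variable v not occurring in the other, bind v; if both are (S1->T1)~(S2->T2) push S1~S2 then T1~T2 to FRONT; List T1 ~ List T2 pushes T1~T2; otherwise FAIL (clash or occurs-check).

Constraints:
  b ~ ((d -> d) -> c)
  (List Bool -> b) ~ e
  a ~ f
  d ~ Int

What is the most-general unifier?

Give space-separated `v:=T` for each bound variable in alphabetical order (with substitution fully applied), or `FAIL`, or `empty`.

step 1: unify b ~ ((d -> d) -> c)  [subst: {-} | 3 pending]
  bind b := ((d -> d) -> c)
step 2: unify (List Bool -> ((d -> d) -> c)) ~ e  [subst: {b:=((d -> d) -> c)} | 2 pending]
  bind e := (List Bool -> ((d -> d) -> c))
step 3: unify a ~ f  [subst: {b:=((d -> d) -> c), e:=(List Bool -> ((d -> d) -> c))} | 1 pending]
  bind a := f
step 4: unify d ~ Int  [subst: {b:=((d -> d) -> c), e:=(List Bool -> ((d -> d) -> c)), a:=f} | 0 pending]
  bind d := Int

Answer: a:=f b:=((Int -> Int) -> c) d:=Int e:=(List Bool -> ((Int -> Int) -> c))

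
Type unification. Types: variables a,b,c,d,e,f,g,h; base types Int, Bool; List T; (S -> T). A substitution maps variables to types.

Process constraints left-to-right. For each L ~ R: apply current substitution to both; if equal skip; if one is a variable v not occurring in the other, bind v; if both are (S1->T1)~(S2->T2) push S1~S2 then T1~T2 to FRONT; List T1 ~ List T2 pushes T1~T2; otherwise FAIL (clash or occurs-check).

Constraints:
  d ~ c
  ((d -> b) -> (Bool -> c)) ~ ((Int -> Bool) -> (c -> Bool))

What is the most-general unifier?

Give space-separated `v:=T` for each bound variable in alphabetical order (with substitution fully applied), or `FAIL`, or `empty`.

Answer: FAIL

Derivation:
step 1: unify d ~ c  [subst: {-} | 1 pending]
  bind d := c
step 2: unify ((c -> b) -> (Bool -> c)) ~ ((Int -> Bool) -> (c -> Bool))  [subst: {d:=c} | 0 pending]
  -> decompose arrow: push (c -> b)~(Int -> Bool), (Bool -> c)~(c -> Bool)
step 3: unify (c -> b) ~ (Int -> Bool)  [subst: {d:=c} | 1 pending]
  -> decompose arrow: push c~Int, b~Bool
step 4: unify c ~ Int  [subst: {d:=c} | 2 pending]
  bind c := Int
step 5: unify b ~ Bool  [subst: {d:=c, c:=Int} | 1 pending]
  bind b := Bool
step 6: unify (Bool -> Int) ~ (Int -> Bool)  [subst: {d:=c, c:=Int, b:=Bool} | 0 pending]
  -> decompose arrow: push Bool~Int, Int~Bool
step 7: unify Bool ~ Int  [subst: {d:=c, c:=Int, b:=Bool} | 1 pending]
  clash: Bool vs Int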